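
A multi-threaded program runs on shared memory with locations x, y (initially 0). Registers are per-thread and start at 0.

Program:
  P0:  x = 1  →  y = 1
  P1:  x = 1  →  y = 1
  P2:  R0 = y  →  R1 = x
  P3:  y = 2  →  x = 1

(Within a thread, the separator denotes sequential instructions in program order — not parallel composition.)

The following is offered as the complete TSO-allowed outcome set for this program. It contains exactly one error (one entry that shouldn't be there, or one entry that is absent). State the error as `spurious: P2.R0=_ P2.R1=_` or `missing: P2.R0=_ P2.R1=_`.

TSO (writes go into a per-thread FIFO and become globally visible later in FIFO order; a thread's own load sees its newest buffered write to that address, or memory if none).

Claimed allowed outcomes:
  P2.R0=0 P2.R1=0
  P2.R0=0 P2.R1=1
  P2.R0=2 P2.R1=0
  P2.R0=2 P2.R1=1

missing: P2.R0=1 P2.R1=1

outcome vector order: (P2.R0,P2.R1)
TSO: 5 outcomes — {0/0; 0/1; 1/1; 2/0; 2/1}
TSO∖claimed = {1/1}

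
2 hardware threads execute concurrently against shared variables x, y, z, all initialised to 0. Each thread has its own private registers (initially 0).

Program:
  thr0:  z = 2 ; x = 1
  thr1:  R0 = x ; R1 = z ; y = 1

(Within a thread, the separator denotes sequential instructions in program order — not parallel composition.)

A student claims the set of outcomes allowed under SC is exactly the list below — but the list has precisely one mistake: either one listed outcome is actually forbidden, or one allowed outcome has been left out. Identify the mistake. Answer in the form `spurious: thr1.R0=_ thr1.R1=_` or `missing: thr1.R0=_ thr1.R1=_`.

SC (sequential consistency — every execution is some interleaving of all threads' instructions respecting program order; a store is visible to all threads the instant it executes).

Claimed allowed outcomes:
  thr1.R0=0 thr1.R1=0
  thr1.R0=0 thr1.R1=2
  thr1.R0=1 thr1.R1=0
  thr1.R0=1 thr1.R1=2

outcome vector order: (thr1.R0,thr1.R1)
SC: 3 outcomes — {00; 02; 12}
claimed∖SC = {10}

spurious: thr1.R0=1 thr1.R1=0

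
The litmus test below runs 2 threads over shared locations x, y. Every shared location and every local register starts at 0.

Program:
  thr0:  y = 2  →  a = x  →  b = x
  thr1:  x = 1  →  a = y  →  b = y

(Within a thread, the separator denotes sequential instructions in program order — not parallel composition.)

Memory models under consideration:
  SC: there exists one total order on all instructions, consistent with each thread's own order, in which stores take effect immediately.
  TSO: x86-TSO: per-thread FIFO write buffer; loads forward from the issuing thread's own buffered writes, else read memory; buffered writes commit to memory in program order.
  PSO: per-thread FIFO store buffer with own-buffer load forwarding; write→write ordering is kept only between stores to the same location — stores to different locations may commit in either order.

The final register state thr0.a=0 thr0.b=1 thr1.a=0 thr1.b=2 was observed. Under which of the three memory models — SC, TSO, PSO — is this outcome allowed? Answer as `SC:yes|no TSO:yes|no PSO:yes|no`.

SC:no TSO:yes PSO:yes

outcome vector order: (thr0.a,thr0.b,thr1.a,thr1.b)
under SC → 0022; 0122; 1100; 1102; 1122
under TSO → 0000; 0002; 0022; 0100; 0102; 0122; 1100; 1102; 1122
under PSO → 0000; 0002; 0022; 0100; 0102; 0122; 1100; 1102; 1122
target 0102 ∈ {TSO,PSO}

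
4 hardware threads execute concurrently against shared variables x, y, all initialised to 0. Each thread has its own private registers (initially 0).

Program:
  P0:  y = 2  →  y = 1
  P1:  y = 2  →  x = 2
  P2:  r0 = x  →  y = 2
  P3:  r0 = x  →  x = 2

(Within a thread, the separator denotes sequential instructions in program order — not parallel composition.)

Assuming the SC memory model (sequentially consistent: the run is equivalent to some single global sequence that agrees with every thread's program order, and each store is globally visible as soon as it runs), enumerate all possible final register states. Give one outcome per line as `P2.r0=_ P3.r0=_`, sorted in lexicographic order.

P2.r0=0 P3.r0=0
P2.r0=0 P3.r0=2
P2.r0=2 P3.r0=0
P2.r0=2 P3.r0=2

outcome vector order: (P2.r0,P3.r0)
|SC outcomes| = 4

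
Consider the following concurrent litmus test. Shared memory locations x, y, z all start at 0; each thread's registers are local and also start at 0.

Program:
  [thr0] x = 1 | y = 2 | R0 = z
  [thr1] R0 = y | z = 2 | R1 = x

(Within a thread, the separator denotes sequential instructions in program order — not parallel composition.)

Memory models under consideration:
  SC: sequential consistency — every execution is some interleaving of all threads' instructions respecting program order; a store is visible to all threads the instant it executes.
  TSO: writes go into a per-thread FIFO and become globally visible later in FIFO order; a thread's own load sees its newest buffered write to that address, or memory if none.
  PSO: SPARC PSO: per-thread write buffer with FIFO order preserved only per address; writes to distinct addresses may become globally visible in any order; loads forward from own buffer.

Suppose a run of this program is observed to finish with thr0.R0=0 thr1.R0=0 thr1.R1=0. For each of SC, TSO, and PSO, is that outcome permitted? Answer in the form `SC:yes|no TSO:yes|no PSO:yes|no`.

outcome vector order: (thr0.R0,thr1.R0,thr1.R1)
under SC → 0/0/1 0/2/1 2/0/0 2/0/1 2/2/1
under TSO → 0/0/0 0/0/1 0/2/1 2/0/0 2/0/1 2/2/1
under PSO → 0/0/0 0/0/1 0/2/0 0/2/1 2/0/0 2/0/1 2/2/0 2/2/1
target 0/0/0 ∈ {TSO,PSO}

SC:no TSO:yes PSO:yes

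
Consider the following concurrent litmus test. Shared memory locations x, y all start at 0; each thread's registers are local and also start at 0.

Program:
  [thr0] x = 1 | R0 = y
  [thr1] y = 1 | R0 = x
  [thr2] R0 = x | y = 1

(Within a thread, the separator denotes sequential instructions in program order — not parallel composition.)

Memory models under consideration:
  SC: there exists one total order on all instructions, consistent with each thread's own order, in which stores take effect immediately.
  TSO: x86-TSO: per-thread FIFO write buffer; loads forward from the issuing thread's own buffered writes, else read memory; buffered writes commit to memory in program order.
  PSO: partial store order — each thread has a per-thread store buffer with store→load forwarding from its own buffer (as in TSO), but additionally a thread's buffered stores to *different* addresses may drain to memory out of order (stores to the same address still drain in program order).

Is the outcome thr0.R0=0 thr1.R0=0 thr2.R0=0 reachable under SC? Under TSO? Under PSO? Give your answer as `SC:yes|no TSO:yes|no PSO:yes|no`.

SC:no TSO:yes PSO:yes

outcome vector order: (thr0.R0,thr1.R0,thr2.R0)
under SC → 010 011 100 101 110 111
under TSO → 000 001 010 011 100 101 110 111
under PSO → 000 001 010 011 100 101 110 111
target 000 ∈ {TSO,PSO}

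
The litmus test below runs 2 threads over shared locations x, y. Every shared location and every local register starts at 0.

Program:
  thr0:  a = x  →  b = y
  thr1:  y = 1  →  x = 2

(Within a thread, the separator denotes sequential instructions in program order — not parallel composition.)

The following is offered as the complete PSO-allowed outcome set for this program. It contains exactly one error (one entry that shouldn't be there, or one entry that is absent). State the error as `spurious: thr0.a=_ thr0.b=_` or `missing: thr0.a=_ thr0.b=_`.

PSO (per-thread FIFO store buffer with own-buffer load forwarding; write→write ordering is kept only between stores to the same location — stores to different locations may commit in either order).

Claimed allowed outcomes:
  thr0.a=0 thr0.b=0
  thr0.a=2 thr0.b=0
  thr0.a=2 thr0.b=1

missing: thr0.a=0 thr0.b=1

outcome vector order: (thr0.a,thr0.b)
under PSO → 00 01 20 21
PSO∖claimed = {01}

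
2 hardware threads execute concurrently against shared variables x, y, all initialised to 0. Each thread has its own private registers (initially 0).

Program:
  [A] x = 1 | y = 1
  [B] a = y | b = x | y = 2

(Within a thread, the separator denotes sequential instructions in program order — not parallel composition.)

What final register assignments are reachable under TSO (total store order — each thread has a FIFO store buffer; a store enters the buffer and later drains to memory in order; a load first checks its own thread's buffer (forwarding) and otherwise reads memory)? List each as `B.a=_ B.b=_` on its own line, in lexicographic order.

outcome vector order: (B.a,B.b)
|TSO outcomes| = 3

B.a=0 B.b=0
B.a=0 B.b=1
B.a=1 B.b=1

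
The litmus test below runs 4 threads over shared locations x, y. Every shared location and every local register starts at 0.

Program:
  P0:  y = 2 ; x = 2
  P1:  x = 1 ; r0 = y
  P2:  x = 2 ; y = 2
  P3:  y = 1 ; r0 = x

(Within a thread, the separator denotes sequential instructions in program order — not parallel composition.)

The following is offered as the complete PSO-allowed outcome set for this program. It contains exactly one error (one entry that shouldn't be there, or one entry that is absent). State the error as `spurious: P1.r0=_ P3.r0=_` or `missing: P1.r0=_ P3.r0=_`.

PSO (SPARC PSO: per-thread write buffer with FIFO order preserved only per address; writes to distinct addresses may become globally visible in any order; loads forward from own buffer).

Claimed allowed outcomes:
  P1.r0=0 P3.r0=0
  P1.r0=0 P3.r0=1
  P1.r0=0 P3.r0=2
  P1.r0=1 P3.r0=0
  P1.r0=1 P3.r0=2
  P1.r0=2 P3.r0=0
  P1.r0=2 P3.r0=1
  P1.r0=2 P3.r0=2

missing: P1.r0=1 P3.r0=1

outcome vector order: (P1.r0,P3.r0)
under PSO → 0/0; 0/1; 0/2; 1/0; 1/1; 1/2; 2/0; 2/1; 2/2
PSO∖claimed = {1/1}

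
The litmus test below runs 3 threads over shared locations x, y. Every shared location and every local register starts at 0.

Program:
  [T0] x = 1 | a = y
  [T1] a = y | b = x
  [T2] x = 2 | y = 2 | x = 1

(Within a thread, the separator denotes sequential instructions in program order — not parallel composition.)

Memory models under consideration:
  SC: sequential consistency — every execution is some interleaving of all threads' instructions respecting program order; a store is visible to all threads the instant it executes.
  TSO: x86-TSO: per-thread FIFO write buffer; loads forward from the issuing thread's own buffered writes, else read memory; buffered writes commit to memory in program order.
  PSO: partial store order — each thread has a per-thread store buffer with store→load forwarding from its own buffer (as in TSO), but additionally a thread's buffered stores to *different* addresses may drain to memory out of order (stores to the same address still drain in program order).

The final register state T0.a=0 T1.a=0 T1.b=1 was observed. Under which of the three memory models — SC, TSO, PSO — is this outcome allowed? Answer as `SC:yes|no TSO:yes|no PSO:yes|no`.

SC:yes TSO:yes PSO:yes

outcome vector order: (T0.a,T1.a,T1.b)
under SC → 0/0/0, 0/0/1, 0/0/2, 0/2/1, 0/2/2, 2/0/0, 2/0/1, 2/0/2, 2/2/1, 2/2/2
under TSO → 0/0/0, 0/0/1, 0/0/2, 0/2/1, 0/2/2, 2/0/0, 2/0/1, 2/0/2, 2/2/1, 2/2/2
under PSO → 0/0/0, 0/0/1, 0/0/2, 0/2/0, 0/2/1, 0/2/2, 2/0/0, 2/0/1, 2/0/2, 2/2/0, 2/2/1, 2/2/2
target 0/0/1 ∈ {SC,TSO,PSO}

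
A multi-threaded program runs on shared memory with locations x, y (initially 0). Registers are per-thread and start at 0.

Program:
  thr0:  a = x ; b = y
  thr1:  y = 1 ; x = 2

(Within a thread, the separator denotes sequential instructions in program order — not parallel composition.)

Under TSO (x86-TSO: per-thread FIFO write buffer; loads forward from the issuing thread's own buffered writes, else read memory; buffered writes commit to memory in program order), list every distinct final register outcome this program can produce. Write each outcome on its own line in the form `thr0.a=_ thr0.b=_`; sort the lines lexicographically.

thr0.a=0 thr0.b=0
thr0.a=0 thr0.b=1
thr0.a=2 thr0.b=1

outcome vector order: (thr0.a,thr0.b)
|TSO outcomes| = 3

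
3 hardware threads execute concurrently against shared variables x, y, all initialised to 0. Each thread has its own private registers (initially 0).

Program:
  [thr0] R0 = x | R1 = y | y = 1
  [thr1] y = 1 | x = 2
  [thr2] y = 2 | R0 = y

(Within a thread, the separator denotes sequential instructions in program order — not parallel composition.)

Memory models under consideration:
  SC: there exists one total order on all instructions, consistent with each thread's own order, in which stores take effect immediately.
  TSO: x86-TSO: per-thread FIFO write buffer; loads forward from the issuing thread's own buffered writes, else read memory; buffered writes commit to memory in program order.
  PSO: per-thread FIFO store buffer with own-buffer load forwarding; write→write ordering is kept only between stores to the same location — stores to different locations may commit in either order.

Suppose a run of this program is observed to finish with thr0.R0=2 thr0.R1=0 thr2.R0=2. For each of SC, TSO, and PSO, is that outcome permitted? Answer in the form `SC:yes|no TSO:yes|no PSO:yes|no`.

outcome vector order: (thr0.R0,thr0.R1,thr2.R0)
SC: 10 outcomes — {0/0/1 0/0/2 0/1/1 0/1/2 0/2/1 0/2/2 2/1/1 2/1/2 2/2/1 2/2/2}
TSO: 10 outcomes — {0/0/1 0/0/2 0/1/1 0/1/2 0/2/1 0/2/2 2/1/1 2/1/2 2/2/1 2/2/2}
PSO: 12 outcomes — {0/0/1 0/0/2 0/1/1 0/1/2 0/2/1 0/2/2 2/0/1 2/0/2 2/1/1 2/1/2 2/2/1 2/2/2}
target 2/0/2 ∈ {PSO}

SC:no TSO:no PSO:yes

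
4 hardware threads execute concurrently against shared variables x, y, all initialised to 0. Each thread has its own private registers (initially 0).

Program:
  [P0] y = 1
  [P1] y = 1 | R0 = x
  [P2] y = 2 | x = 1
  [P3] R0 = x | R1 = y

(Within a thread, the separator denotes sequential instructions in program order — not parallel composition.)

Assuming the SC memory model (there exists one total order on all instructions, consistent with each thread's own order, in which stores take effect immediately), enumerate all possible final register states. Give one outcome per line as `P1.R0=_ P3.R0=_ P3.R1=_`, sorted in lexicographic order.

P1.R0=0 P3.R0=0 P3.R1=0
P1.R0=0 P3.R0=0 P3.R1=1
P1.R0=0 P3.R0=0 P3.R1=2
P1.R0=0 P3.R0=1 P3.R1=1
P1.R0=0 P3.R0=1 P3.R1=2
P1.R0=1 P3.R0=0 P3.R1=0
P1.R0=1 P3.R0=0 P3.R1=1
P1.R0=1 P3.R0=0 P3.R1=2
P1.R0=1 P3.R0=1 P3.R1=1
P1.R0=1 P3.R0=1 P3.R1=2

outcome vector order: (P1.R0,P3.R0,P3.R1)
|SC outcomes| = 10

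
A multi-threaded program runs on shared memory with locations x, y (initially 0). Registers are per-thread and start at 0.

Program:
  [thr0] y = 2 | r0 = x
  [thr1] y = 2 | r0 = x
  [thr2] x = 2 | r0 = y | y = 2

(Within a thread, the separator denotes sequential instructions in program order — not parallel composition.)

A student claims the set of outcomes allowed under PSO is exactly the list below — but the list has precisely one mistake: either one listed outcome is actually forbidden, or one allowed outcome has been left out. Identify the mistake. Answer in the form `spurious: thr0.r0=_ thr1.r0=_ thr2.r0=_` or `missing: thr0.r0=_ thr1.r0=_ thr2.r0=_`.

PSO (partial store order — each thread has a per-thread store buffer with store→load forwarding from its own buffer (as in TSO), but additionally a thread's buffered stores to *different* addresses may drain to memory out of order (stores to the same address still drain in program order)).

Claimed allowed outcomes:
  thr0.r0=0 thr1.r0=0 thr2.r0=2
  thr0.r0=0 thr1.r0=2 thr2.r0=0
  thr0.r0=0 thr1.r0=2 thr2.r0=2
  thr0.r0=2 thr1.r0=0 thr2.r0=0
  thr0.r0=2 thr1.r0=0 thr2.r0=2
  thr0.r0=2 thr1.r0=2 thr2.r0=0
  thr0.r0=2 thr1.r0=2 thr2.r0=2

missing: thr0.r0=0 thr1.r0=0 thr2.r0=0

outcome vector order: (thr0.r0,thr1.r0,thr2.r0)
PSO: 8 outcomes — {(0,0,0) (0,0,2) (0,2,0) (0,2,2) (2,0,0) (2,0,2) (2,2,0) (2,2,2)}
PSO∖claimed = {(0,0,0)}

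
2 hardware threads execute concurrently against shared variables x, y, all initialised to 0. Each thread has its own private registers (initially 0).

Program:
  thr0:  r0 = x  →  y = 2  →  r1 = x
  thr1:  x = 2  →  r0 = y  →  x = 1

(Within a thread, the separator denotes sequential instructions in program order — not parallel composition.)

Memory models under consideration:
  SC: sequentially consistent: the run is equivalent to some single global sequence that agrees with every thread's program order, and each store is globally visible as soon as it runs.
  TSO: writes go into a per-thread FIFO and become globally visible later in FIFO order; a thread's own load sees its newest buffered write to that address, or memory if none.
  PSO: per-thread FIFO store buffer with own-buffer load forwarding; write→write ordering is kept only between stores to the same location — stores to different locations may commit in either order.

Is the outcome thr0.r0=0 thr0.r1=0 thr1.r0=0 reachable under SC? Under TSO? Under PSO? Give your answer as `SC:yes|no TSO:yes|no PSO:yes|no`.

outcome vector order: (thr0.r0,thr0.r1,thr1.r0)
under SC → 0/0/2; 0/1/0; 0/1/2; 0/2/0; 0/2/2; 1/1/0; 2/1/0; 2/1/2; 2/2/0; 2/2/2
under TSO → 0/0/0; 0/0/2; 0/1/0; 0/1/2; 0/2/0; 0/2/2; 1/1/0; 2/1/0; 2/1/2; 2/2/0; 2/2/2
under PSO → 0/0/0; 0/0/2; 0/1/0; 0/1/2; 0/2/0; 0/2/2; 1/1/0; 2/1/0; 2/1/2; 2/2/0; 2/2/2
target 0/0/0 ∈ {TSO,PSO}

SC:no TSO:yes PSO:yes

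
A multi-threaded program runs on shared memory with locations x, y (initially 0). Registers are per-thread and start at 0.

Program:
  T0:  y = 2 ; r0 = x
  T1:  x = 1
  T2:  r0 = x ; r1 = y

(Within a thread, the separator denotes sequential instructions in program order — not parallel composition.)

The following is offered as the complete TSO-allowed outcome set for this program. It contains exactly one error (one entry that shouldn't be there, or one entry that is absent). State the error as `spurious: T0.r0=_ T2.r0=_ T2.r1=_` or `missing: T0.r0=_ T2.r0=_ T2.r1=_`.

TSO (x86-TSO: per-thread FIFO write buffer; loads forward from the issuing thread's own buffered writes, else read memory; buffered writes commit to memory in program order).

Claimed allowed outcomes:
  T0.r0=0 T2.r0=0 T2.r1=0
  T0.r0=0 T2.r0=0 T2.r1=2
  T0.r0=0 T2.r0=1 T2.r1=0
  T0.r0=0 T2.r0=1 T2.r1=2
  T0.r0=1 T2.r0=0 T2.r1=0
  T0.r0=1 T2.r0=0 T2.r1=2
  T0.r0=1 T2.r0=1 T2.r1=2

missing: T0.r0=1 T2.r0=1 T2.r1=0

outcome vector order: (T0.r0,T2.r0,T2.r1)
TSO: 8 outcomes — {000 002 010 012 100 102 110 112}
TSO∖claimed = {110}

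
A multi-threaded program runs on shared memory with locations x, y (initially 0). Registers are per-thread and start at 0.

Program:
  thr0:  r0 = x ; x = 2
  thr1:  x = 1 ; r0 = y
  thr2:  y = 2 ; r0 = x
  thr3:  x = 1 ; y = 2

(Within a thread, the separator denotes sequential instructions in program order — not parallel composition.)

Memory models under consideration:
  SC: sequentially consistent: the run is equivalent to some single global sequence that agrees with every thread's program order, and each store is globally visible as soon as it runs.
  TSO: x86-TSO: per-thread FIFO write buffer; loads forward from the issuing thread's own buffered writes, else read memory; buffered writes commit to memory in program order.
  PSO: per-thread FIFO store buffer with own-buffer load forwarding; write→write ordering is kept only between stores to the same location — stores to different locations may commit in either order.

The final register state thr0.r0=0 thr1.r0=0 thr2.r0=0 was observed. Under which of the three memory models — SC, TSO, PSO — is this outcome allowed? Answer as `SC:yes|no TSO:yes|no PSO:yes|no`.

SC:no TSO:yes PSO:yes

outcome vector order: (thr0.r0,thr1.r0,thr2.r0)
SC: 10 outcomes — {<0 0 1>; <0 0 2>; <0 2 0>; <0 2 1>; <0 2 2>; <1 0 1>; <1 0 2>; <1 2 0>; <1 2 1>; <1 2 2>}
TSO: 12 outcomes — {<0 0 0>; <0 0 1>; <0 0 2>; <0 2 0>; <0 2 1>; <0 2 2>; <1 0 0>; <1 0 1>; <1 0 2>; <1 2 0>; <1 2 1>; <1 2 2>}
PSO: 12 outcomes — {<0 0 0>; <0 0 1>; <0 0 2>; <0 2 0>; <0 2 1>; <0 2 2>; <1 0 0>; <1 0 1>; <1 0 2>; <1 2 0>; <1 2 1>; <1 2 2>}
target <0 0 0> ∈ {TSO,PSO}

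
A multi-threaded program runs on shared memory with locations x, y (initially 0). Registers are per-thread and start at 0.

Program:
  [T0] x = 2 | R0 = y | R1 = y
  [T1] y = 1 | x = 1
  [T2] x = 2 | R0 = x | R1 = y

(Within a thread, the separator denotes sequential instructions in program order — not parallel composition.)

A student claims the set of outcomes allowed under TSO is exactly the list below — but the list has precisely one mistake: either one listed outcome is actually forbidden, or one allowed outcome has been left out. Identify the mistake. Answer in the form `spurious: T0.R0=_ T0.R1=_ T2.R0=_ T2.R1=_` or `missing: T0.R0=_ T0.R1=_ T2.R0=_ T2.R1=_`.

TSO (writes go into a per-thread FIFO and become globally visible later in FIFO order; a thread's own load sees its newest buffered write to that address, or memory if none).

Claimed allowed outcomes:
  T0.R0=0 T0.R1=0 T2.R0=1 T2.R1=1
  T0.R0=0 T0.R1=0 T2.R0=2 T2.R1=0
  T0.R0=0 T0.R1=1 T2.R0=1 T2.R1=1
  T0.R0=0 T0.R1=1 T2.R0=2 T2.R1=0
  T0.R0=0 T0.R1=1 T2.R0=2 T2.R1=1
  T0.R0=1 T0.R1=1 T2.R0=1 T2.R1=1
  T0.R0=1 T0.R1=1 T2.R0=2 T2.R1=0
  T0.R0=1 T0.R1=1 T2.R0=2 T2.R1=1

outcome vector order: (T0.R0,T0.R1,T2.R0,T2.R1)
TSO (9): (0,0,1,1), (0,0,2,0), (0,0,2,1), (0,1,1,1), (0,1,2,0), (0,1,2,1), (1,1,1,1), (1,1,2,0), (1,1,2,1)
TSO∖claimed = {(0,0,2,1)}

missing: T0.R0=0 T0.R1=0 T2.R0=2 T2.R1=1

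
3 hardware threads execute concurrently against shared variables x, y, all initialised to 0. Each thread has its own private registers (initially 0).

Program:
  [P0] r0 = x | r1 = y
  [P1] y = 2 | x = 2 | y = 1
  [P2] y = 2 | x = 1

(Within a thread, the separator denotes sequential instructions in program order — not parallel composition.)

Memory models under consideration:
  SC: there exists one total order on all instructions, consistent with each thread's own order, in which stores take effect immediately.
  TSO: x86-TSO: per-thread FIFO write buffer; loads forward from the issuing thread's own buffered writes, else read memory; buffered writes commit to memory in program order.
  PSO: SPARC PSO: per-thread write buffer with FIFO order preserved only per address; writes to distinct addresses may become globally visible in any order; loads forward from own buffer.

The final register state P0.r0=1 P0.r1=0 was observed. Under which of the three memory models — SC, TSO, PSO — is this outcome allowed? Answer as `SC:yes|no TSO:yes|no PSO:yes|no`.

SC:no TSO:no PSO:yes

outcome vector order: (P0.r0,P0.r1)
SC: 7 outcomes — {(0,0); (0,1); (0,2); (1,1); (1,2); (2,1); (2,2)}
TSO: 7 outcomes — {(0,0); (0,1); (0,2); (1,1); (1,2); (2,1); (2,2)}
PSO: 9 outcomes — {(0,0); (0,1); (0,2); (1,0); (1,1); (1,2); (2,0); (2,1); (2,2)}
target (1,0) ∈ {PSO}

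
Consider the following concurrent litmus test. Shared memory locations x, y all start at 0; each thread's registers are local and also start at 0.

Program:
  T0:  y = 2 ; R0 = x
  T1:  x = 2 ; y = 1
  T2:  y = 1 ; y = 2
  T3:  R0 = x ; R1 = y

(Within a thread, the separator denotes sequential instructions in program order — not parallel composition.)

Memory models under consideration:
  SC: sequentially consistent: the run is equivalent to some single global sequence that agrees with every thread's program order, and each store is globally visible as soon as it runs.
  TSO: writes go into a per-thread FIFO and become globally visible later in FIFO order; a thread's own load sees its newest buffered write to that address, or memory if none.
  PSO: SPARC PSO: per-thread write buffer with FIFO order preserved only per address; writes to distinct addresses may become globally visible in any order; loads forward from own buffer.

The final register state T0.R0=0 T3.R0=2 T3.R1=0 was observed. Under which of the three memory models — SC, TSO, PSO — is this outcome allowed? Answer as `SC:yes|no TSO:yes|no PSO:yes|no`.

outcome vector order: (T0.R0,T3.R0,T3.R1)
SC (11): <0 0 0> <0 0 1> <0 0 2> <0 2 1> <0 2 2> <2 0 0> <2 0 1> <2 0 2> <2 2 0> <2 2 1> <2 2 2>
TSO (12): <0 0 0> <0 0 1> <0 0 2> <0 2 0> <0 2 1> <0 2 2> <2 0 0> <2 0 1> <2 0 2> <2 2 0> <2 2 1> <2 2 2>
PSO (12): <0 0 0> <0 0 1> <0 0 2> <0 2 0> <0 2 1> <0 2 2> <2 0 0> <2 0 1> <2 0 2> <2 2 0> <2 2 1> <2 2 2>
target <0 2 0> ∈ {TSO,PSO}

SC:no TSO:yes PSO:yes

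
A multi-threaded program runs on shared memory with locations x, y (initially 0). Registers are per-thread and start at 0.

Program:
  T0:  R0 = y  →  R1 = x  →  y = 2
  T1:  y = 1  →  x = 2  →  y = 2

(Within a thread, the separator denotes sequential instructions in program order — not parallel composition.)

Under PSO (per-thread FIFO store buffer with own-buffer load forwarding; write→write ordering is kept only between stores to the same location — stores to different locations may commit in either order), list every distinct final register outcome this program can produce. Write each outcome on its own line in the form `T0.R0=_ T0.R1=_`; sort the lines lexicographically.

T0.R0=0 T0.R1=0
T0.R0=0 T0.R1=2
T0.R0=1 T0.R1=0
T0.R0=1 T0.R1=2
T0.R0=2 T0.R1=0
T0.R0=2 T0.R1=2

outcome vector order: (T0.R0,T0.R1)
|PSO outcomes| = 6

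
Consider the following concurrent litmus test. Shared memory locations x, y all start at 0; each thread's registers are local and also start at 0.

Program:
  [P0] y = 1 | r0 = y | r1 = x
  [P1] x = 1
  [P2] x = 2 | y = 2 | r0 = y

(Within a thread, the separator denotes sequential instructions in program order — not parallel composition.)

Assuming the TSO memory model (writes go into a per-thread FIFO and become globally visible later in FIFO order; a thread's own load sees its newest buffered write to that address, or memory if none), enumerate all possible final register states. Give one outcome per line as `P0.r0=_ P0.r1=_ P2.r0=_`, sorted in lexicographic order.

outcome vector order: (P0.r0,P0.r1,P2.r0)
|TSO outcomes| = 8

P0.r0=1 P0.r1=0 P2.r0=1
P0.r0=1 P0.r1=0 P2.r0=2
P0.r0=1 P0.r1=1 P2.r0=1
P0.r0=1 P0.r1=1 P2.r0=2
P0.r0=1 P0.r1=2 P2.r0=1
P0.r0=1 P0.r1=2 P2.r0=2
P0.r0=2 P0.r1=1 P2.r0=2
P0.r0=2 P0.r1=2 P2.r0=2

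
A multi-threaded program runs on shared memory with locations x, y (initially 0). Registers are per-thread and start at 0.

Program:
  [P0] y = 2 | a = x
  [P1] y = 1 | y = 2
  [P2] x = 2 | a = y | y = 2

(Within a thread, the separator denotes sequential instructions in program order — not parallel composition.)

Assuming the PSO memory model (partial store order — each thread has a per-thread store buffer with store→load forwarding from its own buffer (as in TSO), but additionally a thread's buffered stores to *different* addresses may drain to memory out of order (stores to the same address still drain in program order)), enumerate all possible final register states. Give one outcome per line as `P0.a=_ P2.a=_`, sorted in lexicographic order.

P0.a=0 P2.a=0
P0.a=0 P2.a=1
P0.a=0 P2.a=2
P0.a=2 P2.a=0
P0.a=2 P2.a=1
P0.a=2 P2.a=2

outcome vector order: (P0.a,P2.a)
|PSO outcomes| = 6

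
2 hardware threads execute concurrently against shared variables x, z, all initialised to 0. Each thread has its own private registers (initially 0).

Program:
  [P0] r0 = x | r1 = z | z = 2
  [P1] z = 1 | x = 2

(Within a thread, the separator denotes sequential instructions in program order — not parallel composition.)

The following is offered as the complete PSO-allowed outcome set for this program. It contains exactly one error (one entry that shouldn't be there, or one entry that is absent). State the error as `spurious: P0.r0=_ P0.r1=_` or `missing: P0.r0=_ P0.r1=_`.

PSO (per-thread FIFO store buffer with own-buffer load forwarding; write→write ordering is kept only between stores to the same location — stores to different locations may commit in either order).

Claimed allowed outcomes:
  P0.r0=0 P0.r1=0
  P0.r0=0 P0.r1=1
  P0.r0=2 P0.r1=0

outcome vector order: (P0.r0,P0.r1)
PSO: 4 outcomes — {00, 01, 20, 21}
PSO∖claimed = {21}

missing: P0.r0=2 P0.r1=1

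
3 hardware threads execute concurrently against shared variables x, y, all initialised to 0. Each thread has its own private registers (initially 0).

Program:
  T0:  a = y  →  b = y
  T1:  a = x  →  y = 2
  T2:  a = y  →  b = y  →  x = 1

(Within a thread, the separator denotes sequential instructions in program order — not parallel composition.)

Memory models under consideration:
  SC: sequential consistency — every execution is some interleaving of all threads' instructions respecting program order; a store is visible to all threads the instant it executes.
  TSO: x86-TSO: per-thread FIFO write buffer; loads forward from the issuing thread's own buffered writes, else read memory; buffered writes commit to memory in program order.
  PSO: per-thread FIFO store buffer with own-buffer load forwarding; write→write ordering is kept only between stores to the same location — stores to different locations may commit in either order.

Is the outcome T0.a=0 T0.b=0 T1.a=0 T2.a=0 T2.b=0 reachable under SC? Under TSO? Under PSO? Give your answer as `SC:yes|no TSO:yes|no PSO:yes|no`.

SC:yes TSO:yes PSO:yes

outcome vector order: (T0.a,T0.b,T1.a,T2.a,T2.b)
[SC] allowed = {(0,0,0,0,0); (0,0,0,0,2); (0,0,0,2,2); (0,0,1,0,0); (0,2,0,0,0); (0,2,0,0,2); (0,2,0,2,2); (0,2,1,0,0); (2,2,0,0,0); (2,2,0,0,2); (2,2,0,2,2); (2,2,1,0,0)}
[TSO] allowed = {(0,0,0,0,0); (0,0,0,0,2); (0,0,0,2,2); (0,0,1,0,0); (0,2,0,0,0); (0,2,0,0,2); (0,2,0,2,2); (0,2,1,0,0); (2,2,0,0,0); (2,2,0,0,2); (2,2,0,2,2); (2,2,1,0,0)}
[PSO] allowed = {(0,0,0,0,0); (0,0,0,0,2); (0,0,0,2,2); (0,0,1,0,0); (0,2,0,0,0); (0,2,0,0,2); (0,2,0,2,2); (0,2,1,0,0); (2,2,0,0,0); (2,2,0,0,2); (2,2,0,2,2); (2,2,1,0,0)}
target (0,0,0,0,0) ∈ {SC,TSO,PSO}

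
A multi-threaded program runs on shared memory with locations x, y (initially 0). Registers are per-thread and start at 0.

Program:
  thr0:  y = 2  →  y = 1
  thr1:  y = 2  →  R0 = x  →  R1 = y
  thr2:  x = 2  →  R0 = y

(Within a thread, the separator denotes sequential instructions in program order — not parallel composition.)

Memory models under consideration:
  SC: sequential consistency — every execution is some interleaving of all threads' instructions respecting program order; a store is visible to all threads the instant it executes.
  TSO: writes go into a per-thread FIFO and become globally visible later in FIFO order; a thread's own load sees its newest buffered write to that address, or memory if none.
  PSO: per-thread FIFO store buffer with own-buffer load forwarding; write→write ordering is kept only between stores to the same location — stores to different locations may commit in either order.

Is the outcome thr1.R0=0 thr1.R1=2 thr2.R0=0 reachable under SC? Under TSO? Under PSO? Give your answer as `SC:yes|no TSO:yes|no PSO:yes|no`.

outcome vector order: (thr1.R0,thr1.R1,thr2.R0)
under SC → (0,1,1); (0,1,2); (0,2,1); (0,2,2); (2,1,0); (2,1,1); (2,1,2); (2,2,0); (2,2,1); (2,2,2)
under TSO → (0,1,0); (0,1,1); (0,1,2); (0,2,0); (0,2,1); (0,2,2); (2,1,0); (2,1,1); (2,1,2); (2,2,0); (2,2,1); (2,2,2)
under PSO → (0,1,0); (0,1,1); (0,1,2); (0,2,0); (0,2,1); (0,2,2); (2,1,0); (2,1,1); (2,1,2); (2,2,0); (2,2,1); (2,2,2)
target (0,2,0) ∈ {TSO,PSO}

SC:no TSO:yes PSO:yes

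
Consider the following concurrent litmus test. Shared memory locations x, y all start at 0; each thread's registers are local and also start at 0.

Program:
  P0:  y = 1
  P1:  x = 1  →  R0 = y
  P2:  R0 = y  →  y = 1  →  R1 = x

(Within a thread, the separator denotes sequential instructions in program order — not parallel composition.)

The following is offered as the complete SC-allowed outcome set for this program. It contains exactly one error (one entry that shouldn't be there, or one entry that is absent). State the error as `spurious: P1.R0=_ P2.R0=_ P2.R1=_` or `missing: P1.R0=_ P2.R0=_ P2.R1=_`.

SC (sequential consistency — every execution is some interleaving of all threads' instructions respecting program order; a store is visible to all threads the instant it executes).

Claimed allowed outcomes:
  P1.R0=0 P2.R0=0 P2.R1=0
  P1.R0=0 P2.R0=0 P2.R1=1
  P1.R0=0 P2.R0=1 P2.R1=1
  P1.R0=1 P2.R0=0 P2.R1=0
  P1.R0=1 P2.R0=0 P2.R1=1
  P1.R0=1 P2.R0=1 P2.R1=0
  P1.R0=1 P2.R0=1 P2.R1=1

outcome vector order: (P1.R0,P2.R0,P2.R1)
SC (6): 001; 011; 100; 101; 110; 111
claimed∖SC = {000}

spurious: P1.R0=0 P2.R0=0 P2.R1=0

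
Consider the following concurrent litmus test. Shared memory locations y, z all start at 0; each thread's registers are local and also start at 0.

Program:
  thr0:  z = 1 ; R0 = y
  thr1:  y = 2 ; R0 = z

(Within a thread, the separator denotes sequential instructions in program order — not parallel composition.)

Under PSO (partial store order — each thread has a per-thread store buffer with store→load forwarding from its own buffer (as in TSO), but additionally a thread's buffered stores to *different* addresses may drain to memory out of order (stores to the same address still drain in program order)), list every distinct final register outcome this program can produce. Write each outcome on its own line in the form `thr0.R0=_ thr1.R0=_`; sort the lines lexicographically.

thr0.R0=0 thr1.R0=0
thr0.R0=0 thr1.R0=1
thr0.R0=2 thr1.R0=0
thr0.R0=2 thr1.R0=1

outcome vector order: (thr0.R0,thr1.R0)
|PSO outcomes| = 4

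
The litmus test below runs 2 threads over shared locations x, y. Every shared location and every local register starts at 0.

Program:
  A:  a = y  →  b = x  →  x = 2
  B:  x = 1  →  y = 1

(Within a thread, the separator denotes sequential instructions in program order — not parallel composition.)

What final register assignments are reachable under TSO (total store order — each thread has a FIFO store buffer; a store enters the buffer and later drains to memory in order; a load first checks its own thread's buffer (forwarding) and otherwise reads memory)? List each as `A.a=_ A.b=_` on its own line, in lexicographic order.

A.a=0 A.b=0
A.a=0 A.b=1
A.a=1 A.b=1

outcome vector order: (A.a,A.b)
|TSO outcomes| = 3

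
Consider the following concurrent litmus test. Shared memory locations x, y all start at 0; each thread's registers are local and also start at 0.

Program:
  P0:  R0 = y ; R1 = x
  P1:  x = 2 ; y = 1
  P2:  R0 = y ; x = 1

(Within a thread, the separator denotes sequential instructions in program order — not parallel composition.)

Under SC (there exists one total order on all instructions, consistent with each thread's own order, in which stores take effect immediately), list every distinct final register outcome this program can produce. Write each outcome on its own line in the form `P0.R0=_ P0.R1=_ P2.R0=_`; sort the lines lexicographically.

outcome vector order: (P0.R0,P0.R1,P2.R0)
|SC outcomes| = 10

P0.R0=0 P0.R1=0 P2.R0=0
P0.R0=0 P0.R1=0 P2.R0=1
P0.R0=0 P0.R1=1 P2.R0=0
P0.R0=0 P0.R1=1 P2.R0=1
P0.R0=0 P0.R1=2 P2.R0=0
P0.R0=0 P0.R1=2 P2.R0=1
P0.R0=1 P0.R1=1 P2.R0=0
P0.R0=1 P0.R1=1 P2.R0=1
P0.R0=1 P0.R1=2 P2.R0=0
P0.R0=1 P0.R1=2 P2.R0=1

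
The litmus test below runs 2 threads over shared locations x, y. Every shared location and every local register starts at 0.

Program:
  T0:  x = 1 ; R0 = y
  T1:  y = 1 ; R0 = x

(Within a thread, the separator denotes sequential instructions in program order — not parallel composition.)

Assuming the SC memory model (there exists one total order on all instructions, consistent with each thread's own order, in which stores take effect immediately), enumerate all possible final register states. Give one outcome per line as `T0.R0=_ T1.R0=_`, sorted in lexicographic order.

outcome vector order: (T0.R0,T1.R0)
|SC outcomes| = 3

T0.R0=0 T1.R0=1
T0.R0=1 T1.R0=0
T0.R0=1 T1.R0=1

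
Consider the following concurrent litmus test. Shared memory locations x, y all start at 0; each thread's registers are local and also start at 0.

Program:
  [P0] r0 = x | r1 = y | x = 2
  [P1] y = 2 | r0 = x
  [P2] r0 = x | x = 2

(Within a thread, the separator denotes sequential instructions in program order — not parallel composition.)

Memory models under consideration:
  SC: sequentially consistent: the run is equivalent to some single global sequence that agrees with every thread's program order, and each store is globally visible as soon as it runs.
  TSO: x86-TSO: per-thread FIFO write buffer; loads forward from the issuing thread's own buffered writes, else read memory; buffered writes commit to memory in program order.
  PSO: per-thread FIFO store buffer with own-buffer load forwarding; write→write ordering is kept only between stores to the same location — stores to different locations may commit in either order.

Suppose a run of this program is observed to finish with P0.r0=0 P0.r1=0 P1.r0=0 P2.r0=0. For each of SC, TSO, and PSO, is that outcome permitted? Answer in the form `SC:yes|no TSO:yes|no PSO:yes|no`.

SC:yes TSO:yes PSO:yes

outcome vector order: (P0.r0,P0.r1,P1.r0,P2.r0)
under SC → 0/0/0/0 0/0/0/2 0/0/2/0 0/0/2/2 0/2/0/0 0/2/0/2 0/2/2/0 0/2/2/2 2/0/2/0 2/2/0/0 2/2/2/0
under TSO → 0/0/0/0 0/0/0/2 0/0/2/0 0/0/2/2 0/2/0/0 0/2/0/2 0/2/2/0 0/2/2/2 2/0/0/0 2/0/2/0 2/2/0/0 2/2/2/0
under PSO → 0/0/0/0 0/0/0/2 0/0/2/0 0/0/2/2 0/2/0/0 0/2/0/2 0/2/2/0 0/2/2/2 2/0/0/0 2/0/2/0 2/2/0/0 2/2/2/0
target 0/0/0/0 ∈ {SC,TSO,PSO}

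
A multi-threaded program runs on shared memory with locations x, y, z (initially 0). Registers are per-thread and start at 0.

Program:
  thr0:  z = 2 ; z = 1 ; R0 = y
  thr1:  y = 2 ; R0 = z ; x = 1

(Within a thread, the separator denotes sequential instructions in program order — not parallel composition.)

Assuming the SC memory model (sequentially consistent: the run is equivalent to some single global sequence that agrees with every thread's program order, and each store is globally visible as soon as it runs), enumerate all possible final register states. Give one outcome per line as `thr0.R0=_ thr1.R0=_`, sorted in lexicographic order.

outcome vector order: (thr0.R0,thr1.R0)
|SC outcomes| = 4

thr0.R0=0 thr1.R0=1
thr0.R0=2 thr1.R0=0
thr0.R0=2 thr1.R0=1
thr0.R0=2 thr1.R0=2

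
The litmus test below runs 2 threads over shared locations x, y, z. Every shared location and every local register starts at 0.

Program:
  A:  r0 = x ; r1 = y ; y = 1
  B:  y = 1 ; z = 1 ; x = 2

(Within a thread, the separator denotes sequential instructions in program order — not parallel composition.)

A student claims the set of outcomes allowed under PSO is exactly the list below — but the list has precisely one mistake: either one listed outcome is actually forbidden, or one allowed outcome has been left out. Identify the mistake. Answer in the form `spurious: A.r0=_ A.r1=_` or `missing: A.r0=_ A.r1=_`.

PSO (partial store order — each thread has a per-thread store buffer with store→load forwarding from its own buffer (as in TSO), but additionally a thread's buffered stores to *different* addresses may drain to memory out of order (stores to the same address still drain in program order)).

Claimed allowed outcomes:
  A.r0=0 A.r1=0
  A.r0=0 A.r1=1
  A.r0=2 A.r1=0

outcome vector order: (A.r0,A.r1)
PSO (4): <0 0>, <0 1>, <2 0>, <2 1>
PSO∖claimed = {<2 1>}

missing: A.r0=2 A.r1=1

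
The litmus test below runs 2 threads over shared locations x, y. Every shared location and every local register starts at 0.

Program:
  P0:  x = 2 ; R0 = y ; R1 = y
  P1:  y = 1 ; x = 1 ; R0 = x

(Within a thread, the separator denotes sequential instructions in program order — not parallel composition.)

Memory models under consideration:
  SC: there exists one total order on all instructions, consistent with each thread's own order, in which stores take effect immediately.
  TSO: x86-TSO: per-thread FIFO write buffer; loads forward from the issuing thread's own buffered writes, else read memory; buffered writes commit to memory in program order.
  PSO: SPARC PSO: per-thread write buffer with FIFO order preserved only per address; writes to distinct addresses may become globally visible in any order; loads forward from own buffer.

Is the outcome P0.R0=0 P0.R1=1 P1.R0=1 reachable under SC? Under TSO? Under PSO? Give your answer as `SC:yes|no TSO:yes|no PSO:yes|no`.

outcome vector order: (P0.R0,P0.R1,P1.R0)
[SC] allowed = {0/0/1 0/1/1 1/1/1 1/1/2}
[TSO] allowed = {0/0/1 0/0/2 0/1/1 0/1/2 1/1/1 1/1/2}
[PSO] allowed = {0/0/1 0/0/2 0/1/1 0/1/2 1/1/1 1/1/2}
target 0/1/1 ∈ {SC,TSO,PSO}

SC:yes TSO:yes PSO:yes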